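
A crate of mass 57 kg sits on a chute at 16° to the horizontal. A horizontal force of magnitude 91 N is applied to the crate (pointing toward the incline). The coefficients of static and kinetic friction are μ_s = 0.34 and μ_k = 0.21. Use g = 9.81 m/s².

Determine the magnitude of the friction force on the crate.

Normal direction: N = m g cos θ + P sin θ = 562.6 N.
Parallel to the incline: P cos θ − m g sin θ = 87.47 − 154.1 = -66.65 N; the friction needed to balance this is 66.65 N acting up the slope.
Maximum static friction: μ_s N = 0.34 × 562.6 = 191.3 N.
Since 66.65 N is within the 191.3 N limit, the crate stays put and friction is exactly 66.7 N.

f ≈ 66.7 N (up the incline)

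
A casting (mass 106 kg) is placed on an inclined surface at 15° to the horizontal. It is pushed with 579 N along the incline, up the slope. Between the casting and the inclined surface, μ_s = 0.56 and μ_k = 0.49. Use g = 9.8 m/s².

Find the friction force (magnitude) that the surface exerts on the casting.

f ≈ 310 N (down the incline)

Perpendicular to the surface, N = m g cos θ = 106·9.8·cos 15° = 1003 N.
Parallel to the incline, ΣF = 0 gives f = m g sin θ − P = 268.9 − 579 = -310.1 N (up-slope positive).
The static-friction ceiling is μ_s N = 0.56 × 1003 = 561.9 N.
Since |-310.1| ≤ 561.9 N, no slip — friction simply equals what equilibrium demands.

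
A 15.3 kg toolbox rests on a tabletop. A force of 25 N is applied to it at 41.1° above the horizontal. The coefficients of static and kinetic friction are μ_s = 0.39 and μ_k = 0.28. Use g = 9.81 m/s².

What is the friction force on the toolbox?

f ≈ 18.8 N

N = m g − P sin α = 150.1 − 25×sin 41.1° = 133.7 N.
For equilibrium, f = P cos α = 25×cos 41.1° = 18.84 N.
μ_s N = 0.39 × 133.7 = 52.13 N.
Since 18.84 N does not exceed the limit, the toolbox stays at rest and f = 18.8 N.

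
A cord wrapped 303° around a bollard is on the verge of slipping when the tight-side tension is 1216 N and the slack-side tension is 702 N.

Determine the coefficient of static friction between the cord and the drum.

T₂/T₁ = e^{μβ} → μ = ln(T₂/T₁)/β.
β = 303° = 5.288 rad.
μ = ln(1216/702)/5.288 = ln(1.732)/5.288 = 0.104.

μ ≈ 0.104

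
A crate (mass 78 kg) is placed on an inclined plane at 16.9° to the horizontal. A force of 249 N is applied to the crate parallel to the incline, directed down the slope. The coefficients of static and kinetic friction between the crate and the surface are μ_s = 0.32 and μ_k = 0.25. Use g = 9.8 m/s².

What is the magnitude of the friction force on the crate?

f ≈ 183 N (up the incline)

Normal force: N = m g cos θ = 78 × 9.8 × cos 16.9° = 731.4 N.
Parallel to the incline, ΣF = 0 gives f = m g sin θ + P = 222.2 + 249 = 471.2 N (up-slope positive).
Static friction can supply at most μ_s N = 234 N.
Since |471.2| > 234 N, static friction cannot hold it; the crate slides down the incline and kinetic friction applies: f = μ_k N = 0.25 × 731.4 = 183 N.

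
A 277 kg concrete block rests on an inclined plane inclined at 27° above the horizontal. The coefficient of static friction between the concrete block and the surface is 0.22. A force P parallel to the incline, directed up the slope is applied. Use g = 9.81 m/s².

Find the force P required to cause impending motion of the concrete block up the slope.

P ≈ 1770 N

At impending motion up the slope, friction acts down-slope at its limit: f = μ_s N.
P is parallel to the surface, so N = m g cos θ = 2420 N.
Along the incline: P = m g sin θ + μ_s N = 1230 + 0.22×2420 = 1770 N.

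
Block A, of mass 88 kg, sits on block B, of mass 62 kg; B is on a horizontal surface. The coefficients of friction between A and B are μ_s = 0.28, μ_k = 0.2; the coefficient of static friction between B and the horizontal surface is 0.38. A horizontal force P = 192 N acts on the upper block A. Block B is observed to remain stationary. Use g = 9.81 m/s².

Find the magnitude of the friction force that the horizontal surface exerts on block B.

f ≈ 192 N

The normal force B exerts on A is simply A's weight, N₁ = 863.3 N.
Maximum static friction on A from B: μ_s N₁ = 0.28×863.3 = 241.7 N.
Since P = 192 N ≤ 241.7 N, A does not slip on B; friction on A equals P = 192 N.
B experiences an equal 192 N forward from A (third law). B is in equilibrium, so the floor supplies f₂ = 192 N of static friction (limit μ_s(m_A+m_B)g = 559.2 N, not exceeded).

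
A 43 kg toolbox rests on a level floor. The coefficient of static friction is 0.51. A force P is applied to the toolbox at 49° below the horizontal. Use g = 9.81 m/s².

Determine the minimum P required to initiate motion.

N = m g + P sin α (the push presses the toolbox into the level floor).
At impending slip, P cos α = μ_s N = μ_s (m g + P sin α).
Solving: P (cos α − μ_s sin α) = μ_s m g → P = 0.51×422/(cos 49° − 0.51 sin 49°) = 215/0.2712 = 793 N.

P ≈ 793 N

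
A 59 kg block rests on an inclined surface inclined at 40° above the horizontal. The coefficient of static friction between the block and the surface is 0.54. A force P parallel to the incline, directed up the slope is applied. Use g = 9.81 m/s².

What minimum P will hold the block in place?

P_min ≈ 133 N

The block tends to slide down (tan θ > μ_s), so at the point of impending slip friction acts up-slope at its limit: f = μ_s N.
P is parallel to the surface, so N = m g cos θ = 443 N.
Along the incline: P + μ_s N = m g sin θ, so P = 372 − 0.54×443 = 133 N.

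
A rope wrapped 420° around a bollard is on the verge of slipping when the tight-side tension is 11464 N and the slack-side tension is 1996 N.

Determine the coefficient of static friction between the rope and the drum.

μ ≈ 0.238

T₂/T₁ = e^{μβ} → μ = ln(T₂/T₁)/β.
β = 420° = 7.33 rad.
μ = ln(11464/1996)/7.33 = ln(5.743)/7.33 = 0.238.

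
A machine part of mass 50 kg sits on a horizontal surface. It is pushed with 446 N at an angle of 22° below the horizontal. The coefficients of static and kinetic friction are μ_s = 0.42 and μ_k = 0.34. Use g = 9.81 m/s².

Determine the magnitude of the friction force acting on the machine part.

f ≈ 224 N

N = m g + P sin α = 490.5 + 446×sin 22° = 657.6 N.
The horizontal driving force is P cos α = 413.5 N, so equilibrium needs friction f = 413.5 N.
The static-friction limit is μ_s N = 276.2 N.
413.5 > 276.2 N → the machine part slides; f = μ_k N = 0.34×657.6 = 224 N.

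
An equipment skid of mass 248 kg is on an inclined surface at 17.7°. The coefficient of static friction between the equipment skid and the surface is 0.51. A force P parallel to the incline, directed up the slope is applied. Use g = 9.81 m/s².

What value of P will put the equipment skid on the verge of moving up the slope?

At impending motion up the slope, friction acts down-slope at its limit: f = μ_s N.
P is parallel to the surface, so N = m g cos θ = 2320 N.
Along the incline: P = m g sin θ + μ_s N = 740 + 0.51×2320 = 1920 N.

P ≈ 1920 N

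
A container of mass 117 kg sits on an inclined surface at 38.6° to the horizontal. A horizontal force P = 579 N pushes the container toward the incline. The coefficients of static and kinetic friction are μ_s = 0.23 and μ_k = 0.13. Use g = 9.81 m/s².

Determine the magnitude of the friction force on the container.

f ≈ 264 N (up the incline)

Normal direction: N = m g cos θ + P sin θ = 1258 N.
Parallel to the incline: P cos θ − m g sin θ = 452.5 − 716.1 = -263.6 N; the friction needed to balance this is 263.6 N acting up the slope.
Maximum static friction: μ_s N = 0.23 × 1258 = 289.4 N.
|f_req| = 263.6 ≤ 289.4 N → the container is in equilibrium; friction equals the required value.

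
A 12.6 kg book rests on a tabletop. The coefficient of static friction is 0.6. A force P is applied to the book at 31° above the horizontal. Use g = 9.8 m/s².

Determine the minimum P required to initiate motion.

P ≈ 63.5 N

N = m g − P sin α (the pull lifts the book).
At impending slip, P cos α = μ_s N = μ_s (m g − P sin α).
Solving: P (cos α + μ_s sin α) = μ_s m g → P = 0.6×123/(cos 31° + 0.6 sin 31°) = 74.1/1.166 = 63.5 N.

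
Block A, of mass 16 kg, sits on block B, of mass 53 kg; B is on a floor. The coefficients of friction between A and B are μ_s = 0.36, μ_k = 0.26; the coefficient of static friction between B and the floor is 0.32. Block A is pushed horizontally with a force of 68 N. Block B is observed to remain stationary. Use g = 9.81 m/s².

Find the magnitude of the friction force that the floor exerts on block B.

f ≈ 40.8 N

Between the blocks, N₁ = m_A g = 157 N.
So the A–B interface can sustain at most μ_s N₁ = 56.51 N of static friction.
Since P = 68 N > 56.51 N, A slides on B; the A–B friction is kinetic: f₁ = μ_k N₁ = 0.26×157 = 40.8 N.
By Newton's third law B feels 40.8 N forward from A. With B stationary, the floor's static friction on B balances it: f₂ = 40.8 N (well within μ_s(m_A+m_B)g = 216.6 N).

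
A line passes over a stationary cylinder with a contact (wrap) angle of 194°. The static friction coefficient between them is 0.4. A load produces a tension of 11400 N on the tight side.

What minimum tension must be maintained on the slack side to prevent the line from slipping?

T_min ≈ 2940 N

Capstan equation at impending slip: T_tight/T_slack = e^{μβ}.
β = 194° = 3.386 rad; e^{μβ} = e^{0.4×3.386} = 3.874.
T_slack = T_tight / e^{μβ} = 11400 / 3.874 = 2940 N.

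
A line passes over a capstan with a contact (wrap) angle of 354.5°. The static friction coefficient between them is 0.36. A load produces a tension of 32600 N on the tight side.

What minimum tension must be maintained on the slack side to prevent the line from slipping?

T_min ≈ 3510 N

Capstan equation at impending slip: T_tight/T_slack = e^{μβ}.
β = 354.5° = 6.187 rad; e^{μβ} = e^{0.36×6.187} = 9.276.
T_slack = T_tight / e^{μβ} = 32600 / 9.276 = 3510 N.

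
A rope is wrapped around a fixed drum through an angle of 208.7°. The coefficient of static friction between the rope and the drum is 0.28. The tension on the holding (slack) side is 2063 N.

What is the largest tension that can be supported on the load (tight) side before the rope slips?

T_max ≈ 5720 N

At impending slip the capstan equation gives T₂/T₁ = e^{μβ} with β in radians.
β = 208.7° × π/180 = 3.643 rad.
e^{μβ} = e^{0.28×3.643} = 2.773.
T₂ = T₁ · e^{μβ} = 2063 × 2.773 = 5720 N.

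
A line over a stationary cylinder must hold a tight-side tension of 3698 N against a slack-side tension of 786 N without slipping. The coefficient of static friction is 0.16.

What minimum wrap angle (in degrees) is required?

β_min ≈ 555°

T₂/T₁ = e^{μβ} → β = ln(T₂/T₁)/μ.
β = ln(3698/786)/0.16 = 1.549/0.16 = 9.679 rad.
In degrees: β = 9.679 × 180/π = 555°.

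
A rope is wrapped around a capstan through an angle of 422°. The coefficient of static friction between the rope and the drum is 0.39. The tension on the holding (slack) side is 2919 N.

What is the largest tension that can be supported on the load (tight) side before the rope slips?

T_max ≈ 51600 N

At impending slip the capstan equation gives T₂/T₁ = e^{μβ} with β in radians.
β = 422° × π/180 = 7.365 rad.
e^{μβ} = e^{0.39×7.365} = 17.68.
T₂ = T₁ · e^{μβ} = 2919 × 17.68 = 51600 N.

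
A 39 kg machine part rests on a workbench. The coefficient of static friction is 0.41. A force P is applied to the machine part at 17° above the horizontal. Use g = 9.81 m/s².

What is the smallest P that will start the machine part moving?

P ≈ 146 N

N = m g − P sin α (the pull lifts the machine part).
At impending slip, P cos α = μ_s N = μ_s (m g − P sin α).
Solving: P (cos α + μ_s sin α) = μ_s m g → P = 0.41×383/(cos 17° + 0.41 sin 17°) = 157/1.076 = 146 N.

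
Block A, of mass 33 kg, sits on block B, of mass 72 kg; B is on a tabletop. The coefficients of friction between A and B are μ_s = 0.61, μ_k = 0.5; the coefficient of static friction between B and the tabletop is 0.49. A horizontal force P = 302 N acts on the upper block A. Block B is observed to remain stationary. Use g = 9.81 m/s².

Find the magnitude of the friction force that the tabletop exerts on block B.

The normal force B exerts on A is simply A's weight, N₁ = 323.7 N.
Maximum static friction on A from B: μ_s N₁ = 0.61×323.7 = 197.5 N.
P = 302 N exceeds that limit, so A slips over B and the interface friction becomes kinetic: f₁ = μ_k N₁ = 0.5×323.7 = 162 N.
B experiences an equal 162 N forward from A (third law). B is in equilibrium, so the floor supplies f₂ = 162 N of static friction (limit μ_s(m_A+m_B)g = 504.7 N, not exceeded).

f ≈ 162 N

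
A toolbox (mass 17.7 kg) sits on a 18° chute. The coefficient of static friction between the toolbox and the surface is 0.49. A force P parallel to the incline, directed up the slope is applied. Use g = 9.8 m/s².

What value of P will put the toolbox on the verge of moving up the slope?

P ≈ 134 N

At impending motion up the slope, friction acts down-slope at its limit: f = μ_s N.
P is parallel to the surface, so N = m g cos θ = 165 N.
Along the incline: P = m g sin θ + μ_s N = 53.6 + 0.49×165 = 134 N.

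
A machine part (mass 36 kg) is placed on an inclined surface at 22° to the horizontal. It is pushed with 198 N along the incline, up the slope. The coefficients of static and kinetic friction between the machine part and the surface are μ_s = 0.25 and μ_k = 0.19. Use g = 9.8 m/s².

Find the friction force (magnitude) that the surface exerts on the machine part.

Perpendicular to the surface, N = m g cos θ = 36·9.8·cos 22° = 327.1 N.
For equilibrium along the incline the friction force must supply f = m g sin θ − P = 132.2 − 198 = -65.84 N (positive meaning up-slope).
Static friction can supply at most μ_s N = 81.78 N.
Since |-65.84| ≤ 81.78 N, no slip — friction simply equals what equilibrium demands.

f ≈ 65.8 N (down the incline)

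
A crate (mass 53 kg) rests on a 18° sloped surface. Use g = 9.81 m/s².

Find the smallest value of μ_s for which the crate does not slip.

μ_s,min ≈ 0.325

At the slip threshold m g sin θ = μ_s m g cos θ, so μ_s,min = tan θ.
μ_s,min = tan 18° = 0.325.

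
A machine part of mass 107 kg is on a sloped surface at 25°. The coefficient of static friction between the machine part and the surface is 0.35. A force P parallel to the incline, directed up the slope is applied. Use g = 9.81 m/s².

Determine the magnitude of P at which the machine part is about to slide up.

P ≈ 777 N

At impending motion up the slope, friction acts down-slope at its limit: f = μ_s N.
P is parallel to the surface, so N = m g cos θ = 951 N.
Along the incline: P = m g sin θ + μ_s N = 444 + 0.35×951 = 777 N.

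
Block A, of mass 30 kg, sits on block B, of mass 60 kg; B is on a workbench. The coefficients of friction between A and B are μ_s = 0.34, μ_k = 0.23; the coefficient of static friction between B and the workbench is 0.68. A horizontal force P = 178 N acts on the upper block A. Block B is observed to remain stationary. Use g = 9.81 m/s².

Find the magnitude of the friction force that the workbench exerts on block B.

f ≈ 67.7 N

The normal force B exerts on A is simply A's weight, N₁ = 294.3 N.
So the A–B interface can sustain at most μ_s N₁ = 100.1 N of static friction.
Since P = 178 N > 100.1 N, A slides on B; the A–B friction is kinetic: f₁ = μ_k N₁ = 0.23×294.3 = 67.7 N.
B experiences an equal 67.7 N forward from A (third law). B is in equilibrium, so the floor supplies f₂ = 67.7 N of static friction (limit μ_s(m_A+m_B)g = 600.4 N, not exceeded).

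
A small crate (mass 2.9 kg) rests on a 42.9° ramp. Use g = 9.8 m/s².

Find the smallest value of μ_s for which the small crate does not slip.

μ_s,min ≈ 0.929

At the slip threshold m g sin θ = μ_s m g cos θ, so μ_s,min = tan θ.
μ_s,min = tan 42.9° = 0.929.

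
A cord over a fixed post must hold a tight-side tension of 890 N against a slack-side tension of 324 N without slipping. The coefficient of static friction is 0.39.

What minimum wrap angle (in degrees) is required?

T₂/T₁ = e^{μβ} → β = ln(T₂/T₁)/μ.
β = ln(890/324)/0.39 = 1.01/0.39 = 2.591 rad.
In degrees: β = 2.591 × 180/π = 148°.

β_min ≈ 148°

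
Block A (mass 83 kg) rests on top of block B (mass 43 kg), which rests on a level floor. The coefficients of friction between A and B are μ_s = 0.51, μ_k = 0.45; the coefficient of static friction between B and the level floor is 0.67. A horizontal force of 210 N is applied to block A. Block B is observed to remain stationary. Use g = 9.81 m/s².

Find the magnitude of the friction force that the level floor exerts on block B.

f ≈ 210 N

The normal force B exerts on A is simply A's weight, N₁ = 814.2 N.
Maximum static friction on A from B: μ_s N₁ = 0.51×814.2 = 415.3 N.
P = 210 N is within that limit, so A and B move together (both at rest); the A–B friction is simply f₁ = P = 210 N.
By Newton's third law B feels 210 N forward from A. With B stationary, the floor's static friction on B balances it: f₂ = 210 N (well within μ_s(m_A+m_B)g = 828.2 N).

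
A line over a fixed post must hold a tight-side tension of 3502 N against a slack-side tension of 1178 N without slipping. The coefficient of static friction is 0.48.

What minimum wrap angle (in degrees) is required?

T₂/T₁ = e^{μβ} → β = ln(T₂/T₁)/μ.
β = ln(3502/1178)/0.48 = 1.09/0.48 = 2.27 rad.
In degrees: β = 2.27 × 180/π = 130°.

β_min ≈ 130°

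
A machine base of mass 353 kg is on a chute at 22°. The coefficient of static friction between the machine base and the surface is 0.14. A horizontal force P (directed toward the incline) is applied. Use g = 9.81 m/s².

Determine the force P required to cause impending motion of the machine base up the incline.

At impending motion up the slope, friction acts down-slope at its limit: f = μ_s N.
Perpendicular to the incline: N = m g cos θ + P sin θ.
Along the incline: P cos θ = m g sin θ + μ_s N = m g sin θ + μ_s (m g cos θ + P sin θ).
Solving, P (cos θ − μ_s sin θ) = m g (sin θ + μ_s cos θ), so P = 353×9.81×(sin 22° + 0.14 cos 22°)/(cos 22° − 0.14 sin 22°) = 3460×0.5044/0.8747 = 2000 N.

P ≈ 2000 N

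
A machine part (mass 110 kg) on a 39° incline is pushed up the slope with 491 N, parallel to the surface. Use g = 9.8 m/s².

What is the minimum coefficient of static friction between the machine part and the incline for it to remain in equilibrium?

μ_s,min ≈ 0.224

N = m g cos θ = 837.8 N.
Friction must make up the shortfall along the incline: f = m g sin θ − P = 678.4 − 491 = 187.4 N.
At the threshold f = μ_s N, so μ_s,min = 187.4/837.8 = 0.224.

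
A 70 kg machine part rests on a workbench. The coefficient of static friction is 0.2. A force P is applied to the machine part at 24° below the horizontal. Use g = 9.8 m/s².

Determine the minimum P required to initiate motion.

P ≈ 165 N

N = m g + P sin α (the push presses the machine part into the workbench).
At impending slip, P cos α = μ_s N = μ_s (m g + P sin α).
Solving: P (cos α − μ_s sin α) = μ_s m g → P = 0.2×686/(cos 24° − 0.2 sin 24°) = 137/0.8322 = 165 N.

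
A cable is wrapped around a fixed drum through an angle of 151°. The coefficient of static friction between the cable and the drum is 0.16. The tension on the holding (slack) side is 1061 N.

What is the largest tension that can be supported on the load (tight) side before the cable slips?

At impending slip the capstan equation gives T₂/T₁ = e^{μβ} with β in radians.
β = 151° × π/180 = 2.635 rad.
e^{μβ} = e^{0.16×2.635} = 1.525.
T₂ = T₁ · e^{μβ} = 1061 × 1.525 = 1620 N.

T_max ≈ 1620 N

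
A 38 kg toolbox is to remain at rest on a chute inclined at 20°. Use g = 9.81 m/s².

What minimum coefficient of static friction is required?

μ_s,min ≈ 0.364

At the slip threshold m g sin θ = μ_s m g cos θ, so μ_s,min = tan θ.
μ_s,min = tan 20° = 0.364.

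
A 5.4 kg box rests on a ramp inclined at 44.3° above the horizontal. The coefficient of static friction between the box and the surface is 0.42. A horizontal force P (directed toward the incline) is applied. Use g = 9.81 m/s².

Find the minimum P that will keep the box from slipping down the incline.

The box tends to slide down (tan θ > μ_s), so at the point of impending slip friction acts up-slope at its limit: f = μ_s N.
Perpendicular to the incline: N = m g cos θ + P sin θ.
Along the incline: P cos θ + μ_s N = m g sin θ, i.e. P cos θ + μ_s (m g cos θ + P sin θ) = m g sin θ.
Solving, P (cos θ + μ_s sin θ) = m g (sin θ − μ_s cos θ), so P = 53×0.3978/1.009 = 20.9 N.

P_min ≈ 20.9 N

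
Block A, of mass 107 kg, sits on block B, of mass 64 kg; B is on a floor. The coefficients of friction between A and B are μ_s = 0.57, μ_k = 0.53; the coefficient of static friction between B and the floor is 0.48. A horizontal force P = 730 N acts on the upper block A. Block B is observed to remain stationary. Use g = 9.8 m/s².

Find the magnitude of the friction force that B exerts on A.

Normal force at the A–B interface: N₁ = m_A g = 1049 N.
So the A–B interface can sustain at most μ_s N₁ = 597.7 N of static friction.
Since P = 730 N > 597.7 N, A slides on B; the A–B friction is kinetic: f₁ = μ_k N₁ = 0.53×1049 = 556 N.
B experiences an equal 556 N forward from A (third law). B is in equilibrium, so the floor supplies f₂ = 556 N of static friction (limit μ_s(m_A+m_B)g = 804.4 N, not exceeded).

f ≈ 556 N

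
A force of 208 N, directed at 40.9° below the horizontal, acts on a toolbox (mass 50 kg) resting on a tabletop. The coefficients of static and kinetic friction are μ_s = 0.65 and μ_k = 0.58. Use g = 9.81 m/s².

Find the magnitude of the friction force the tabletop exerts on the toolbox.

f ≈ 157 N

N = m g + P sin α = 490.5 + 208×sin 40.9° = 626.7 N.
The horizontal driving force is P cos α = 157.2 N, so equilibrium needs friction f = 157.2 N.
μ_s N = 0.65 × 626.7 = 407.3 N.
157.2 ≤ 407.3 N → static; friction equals the required 157 N.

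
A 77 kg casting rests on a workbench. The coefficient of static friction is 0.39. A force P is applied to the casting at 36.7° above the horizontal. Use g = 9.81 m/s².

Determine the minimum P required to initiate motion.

P ≈ 285 N

N = m g − P sin α (the pull lifts the casting).
At impending slip, P cos α = μ_s N = μ_s (m g − P sin α).
Solving: P (cos α + μ_s sin α) = μ_s m g → P = 0.39×755/(cos 36.7° + 0.39 sin 36.7°) = 295/1.035 = 285 N.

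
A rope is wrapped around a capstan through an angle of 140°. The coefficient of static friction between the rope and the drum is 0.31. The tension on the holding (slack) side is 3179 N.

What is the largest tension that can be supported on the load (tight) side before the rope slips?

T_max ≈ 6780 N

At impending slip the capstan equation gives T₂/T₁ = e^{μβ} with β in radians.
β = 140° × π/180 = 2.443 rad.
e^{μβ} = e^{0.31×2.443} = 2.133.
T₂ = T₁ · e^{μβ} = 3179 × 2.133 = 6780 N.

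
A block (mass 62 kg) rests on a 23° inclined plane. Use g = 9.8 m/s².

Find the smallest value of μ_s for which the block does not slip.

μ_s,min ≈ 0.424

At the slip threshold m g sin θ = μ_s m g cos θ, so μ_s,min = tan θ.
μ_s,min = tan 23° = 0.424.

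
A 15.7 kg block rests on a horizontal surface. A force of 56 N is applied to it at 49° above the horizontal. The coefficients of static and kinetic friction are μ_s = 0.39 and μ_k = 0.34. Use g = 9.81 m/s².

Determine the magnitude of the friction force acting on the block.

f ≈ 36.7 N

The vertical component of P reduces the normal force: N = m g − P sin α = 154 − 42.26 = 111.8 N.
The horizontal driving force is P cos α = 36.74 N, so equilibrium needs friction f = 36.74 N.
μ_s N = 0.39 × 111.8 = 43.58 N.
Since 36.74 N does not exceed the limit, the block stays at rest and f = 36.7 N.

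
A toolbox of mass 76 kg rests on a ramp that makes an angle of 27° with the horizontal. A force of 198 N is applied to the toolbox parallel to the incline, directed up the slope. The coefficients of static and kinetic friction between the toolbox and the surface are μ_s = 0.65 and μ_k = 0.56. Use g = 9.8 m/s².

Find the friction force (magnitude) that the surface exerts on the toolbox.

f ≈ 140 N (up the incline)

The normal reaction is N = m g cos θ = 663.6 N.
The friction needed for equilibrium is m g sin θ − P = 338.1 − 198 = 140.1 N, measured positive up-slope.
Static friction can supply at most μ_s N = 431.4 N.
Since |140.1| ≤ 431.4 N, static friction is sufficient; f equals the required value, not μ_s N.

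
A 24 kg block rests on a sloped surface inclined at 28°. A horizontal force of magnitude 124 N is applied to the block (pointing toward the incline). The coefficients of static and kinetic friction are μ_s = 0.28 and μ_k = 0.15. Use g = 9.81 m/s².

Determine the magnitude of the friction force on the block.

f ≈ 1.05 N (up the incline)

The horizontal push has a component P sin θ into the surface, so N = m g cos θ + P sin θ = 207.9 + 58.21 = 266.1 N.
Parallel to the incline: P cos θ − m g sin θ = 109.5 − 110.5 = -1.047 N; the friction needed to balance this is 1.047 N acting up the slope.
The limit of static friction is μ_s N = 74.51 N.
Since 1.047 N is within the 74.51 N limit, the block stays put and friction is exactly 1.05 N.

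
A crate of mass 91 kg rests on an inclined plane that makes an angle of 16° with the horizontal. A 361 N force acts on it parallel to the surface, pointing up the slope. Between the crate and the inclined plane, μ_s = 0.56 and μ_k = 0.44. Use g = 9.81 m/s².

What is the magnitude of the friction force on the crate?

Normal force: N = m g cos θ = 91 × 9.81 × cos 16° = 858.1 N.
Parallel to the incline, ΣF = 0 gives f = m g sin θ − P = 246.1 − 361 = -114.9 N (up-slope positive).
Maximum static friction available: μ_s N = 0.56 × 858.1 = 480.6 N.
Since |-114.9| ≤ 480.6 N, static friction is sufficient; f equals the required value, not μ_s N.

f ≈ 115 N (down the incline)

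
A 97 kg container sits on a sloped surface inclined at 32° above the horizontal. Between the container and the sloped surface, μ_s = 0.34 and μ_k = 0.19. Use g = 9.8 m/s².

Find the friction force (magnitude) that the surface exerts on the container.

f ≈ 153 N (up the incline)

Perpendicular to the surface, N = m g cos θ = 97·9.8·cos 32° = 806.2 N.
For equilibrium along the incline, friction must balance the weight component: f = m g sin θ = 503.7 N up the slope.
Maximum static friction available: μ_s N = 0.34 × 806.2 = 274.1 N.
|503.7| exceeds 274.1 N, so the container slips down-slope; friction is kinetic, f = μ_k N = 0.19×806.2 = 153 N.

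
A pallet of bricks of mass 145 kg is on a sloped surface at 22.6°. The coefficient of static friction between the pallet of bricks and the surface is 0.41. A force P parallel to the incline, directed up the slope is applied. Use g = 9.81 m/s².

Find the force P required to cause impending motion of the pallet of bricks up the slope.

At impending motion up the slope, friction acts down-slope at its limit: f = μ_s N.
P is parallel to the surface, so N = m g cos θ = 1310 N.
Along the incline: P = m g sin θ + μ_s N = 547 + 0.41×1310 = 1090 N.

P ≈ 1090 N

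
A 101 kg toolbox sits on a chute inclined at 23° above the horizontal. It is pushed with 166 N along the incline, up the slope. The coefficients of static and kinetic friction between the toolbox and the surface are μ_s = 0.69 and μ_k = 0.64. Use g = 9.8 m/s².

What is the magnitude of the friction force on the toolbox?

f ≈ 221 N (up the incline)

Perpendicular to the surface, N = m g cos θ = 101·9.8·cos 23° = 911.1 N.
Parallel to the incline, ΣF = 0 gives f = m g sin θ − P = 386.7 − 166 = 220.7 N (up-slope positive).
Static friction can supply at most μ_s N = 628.7 N.
Since |220.7| ≤ 628.7 N, no slip — friction simply equals what equilibrium demands.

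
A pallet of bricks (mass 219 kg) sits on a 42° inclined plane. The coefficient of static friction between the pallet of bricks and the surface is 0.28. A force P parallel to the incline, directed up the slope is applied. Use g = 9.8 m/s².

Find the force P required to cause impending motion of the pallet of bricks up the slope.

P ≈ 1880 N

At impending motion up the slope, friction acts down-slope at its limit: f = μ_s N.
P is parallel to the surface, so N = m g cos θ = 1590 N.
Along the incline: P = m g sin θ + μ_s N = 1440 + 0.28×1590 = 1880 N.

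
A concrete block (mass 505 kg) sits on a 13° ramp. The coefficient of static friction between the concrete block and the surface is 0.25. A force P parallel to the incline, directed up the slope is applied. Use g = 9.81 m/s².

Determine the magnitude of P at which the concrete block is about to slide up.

P ≈ 2320 N

At impending motion up the slope, friction acts down-slope at its limit: f = μ_s N.
P is parallel to the surface, so N = m g cos θ = 4830 N.
Along the incline: P = m g sin θ + μ_s N = 1110 + 0.25×4830 = 2320 N.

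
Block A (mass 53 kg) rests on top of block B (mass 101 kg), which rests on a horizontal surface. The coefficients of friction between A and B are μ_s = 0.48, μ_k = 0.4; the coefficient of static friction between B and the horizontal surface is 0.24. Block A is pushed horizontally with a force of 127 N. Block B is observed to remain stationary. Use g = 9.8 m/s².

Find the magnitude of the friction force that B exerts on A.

f ≈ 127 N

The normal force B exerts on A is simply A's weight, N₁ = 519.4 N.
So the A–B interface can sustain at most μ_s N₁ = 249.3 N of static friction.
P = 127 N is within that limit, so A and B move together (both at rest); the A–B friction is simply f₁ = P = 127 N.
By Newton's third law B feels 127 N forward from A. With B stationary, the floor's static friction on B balances it: f₂ = 127 N (well within μ_s(m_A+m_B)g = 362.2 N).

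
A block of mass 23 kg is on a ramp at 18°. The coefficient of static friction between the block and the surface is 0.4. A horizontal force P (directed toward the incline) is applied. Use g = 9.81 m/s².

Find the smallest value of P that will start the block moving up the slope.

P ≈ 188 N

At impending motion up the slope, friction acts down-slope at its limit: f = μ_s N.
Perpendicular to the incline: N = m g cos θ + P sin θ.
Along the incline: P cos θ = m g sin θ + μ_s N = m g sin θ + μ_s (m g cos θ + P sin θ).
Solving, P (cos θ − μ_s sin θ) = m g (sin θ + μ_s cos θ), so P = 23×9.81×(sin 18° + 0.4 cos 18°)/(cos 18° − 0.4 sin 18°) = 226×0.6894/0.8274 = 188 N.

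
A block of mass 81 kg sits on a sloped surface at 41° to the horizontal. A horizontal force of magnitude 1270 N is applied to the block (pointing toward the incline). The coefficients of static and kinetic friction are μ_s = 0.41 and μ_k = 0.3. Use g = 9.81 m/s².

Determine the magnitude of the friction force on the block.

The horizontal push has a component P sin θ into the surface, so N = m g cos θ + P sin θ = 599.7 + 833.2 = 1433 N.
Along the incline, the net driving force (taking up-slope positive) is P cos θ − m g sin θ = 958.5 − 521.3 = 437.2 N, so equilibrium requires friction f = -437.2 N (down-slope).
The limit of static friction is μ_s N = 587.5 N.
Since 437.2 N is within the 587.5 N limit, the block stays put and friction is exactly 437 N.

f ≈ 437 N (down the incline)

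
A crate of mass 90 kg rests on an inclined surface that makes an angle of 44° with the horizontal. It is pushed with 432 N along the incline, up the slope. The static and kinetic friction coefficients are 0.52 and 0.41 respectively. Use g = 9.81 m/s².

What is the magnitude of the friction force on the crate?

f ≈ 181 N (up the incline)

Perpendicular to the surface, N = m g cos θ = 90·9.81·cos 44° = 635.1 N.
Parallel to the incline, ΣF = 0 gives f = m g sin θ − P = 613.3 − 432 = 181.3 N (up-slope positive).
Maximum static friction available: μ_s N = 0.52 × 635.1 = 330.3 N.
Since |181.3| ≤ 330.3 N, no slip — friction simply equals what equilibrium demands.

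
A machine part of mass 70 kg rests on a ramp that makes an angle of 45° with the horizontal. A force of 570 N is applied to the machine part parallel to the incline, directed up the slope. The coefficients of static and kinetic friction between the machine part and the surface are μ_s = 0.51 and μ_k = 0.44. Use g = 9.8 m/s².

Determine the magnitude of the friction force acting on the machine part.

f ≈ 84.9 N (down the incline)

The normal reaction is N = m g cos θ = 485.1 N.
The friction needed for equilibrium is m g sin θ − P = 485.1 − 570 = -84.92 N, measured positive up-slope.
Static friction can supply at most μ_s N = 247.4 N.
Since |-84.92| ≤ 247.4 N, static friction is sufficient; f equals the required value, not μ_s N.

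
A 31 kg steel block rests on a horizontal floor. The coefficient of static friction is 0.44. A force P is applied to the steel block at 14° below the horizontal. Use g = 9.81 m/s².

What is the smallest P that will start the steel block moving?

P ≈ 155 N

N = m g + P sin α (the push presses the steel block into the horizontal floor).
At impending slip, P cos α = μ_s N = μ_s (m g + P sin α).
Solving: P (cos α − μ_s sin α) = μ_s m g → P = 0.44×304/(cos 14° − 0.44 sin 14°) = 134/0.8639 = 155 N.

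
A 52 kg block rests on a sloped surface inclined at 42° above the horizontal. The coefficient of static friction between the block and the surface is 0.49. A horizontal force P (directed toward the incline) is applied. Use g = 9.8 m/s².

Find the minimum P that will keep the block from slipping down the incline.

P_min ≈ 145 N

The block tends to slide down (tan θ > μ_s), so at the point of impending slip friction acts up-slope at its limit: f = μ_s N.
Perpendicular to the incline: N = m g cos θ + P sin θ.
Along the incline: P cos θ + μ_s N = m g sin θ, i.e. P cos θ + μ_s (m g cos θ + P sin θ) = m g sin θ.
Solving, P (cos θ + μ_s sin θ) = m g (sin θ − μ_s cos θ), so P = 510×0.305/1.071 = 145 N.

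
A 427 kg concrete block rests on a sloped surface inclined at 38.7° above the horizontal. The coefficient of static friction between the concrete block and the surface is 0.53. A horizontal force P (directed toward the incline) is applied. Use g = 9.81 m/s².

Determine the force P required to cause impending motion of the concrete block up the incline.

At impending motion up the slope, friction acts down-slope at its limit: f = μ_s N.
Perpendicular to the incline: N = m g cos θ + P sin θ.
Along the incline: P cos θ = m g sin θ + μ_s N = m g sin θ + μ_s (m g cos θ + P sin θ).
Solving, P (cos θ − μ_s sin θ) = m g (sin θ + μ_s cos θ), so P = 427×9.81×(sin 38.7° + 0.53 cos 38.7°)/(cos 38.7° − 0.53 sin 38.7°) = 4190×1.039/0.4491 = 9690 N.

P ≈ 9690 N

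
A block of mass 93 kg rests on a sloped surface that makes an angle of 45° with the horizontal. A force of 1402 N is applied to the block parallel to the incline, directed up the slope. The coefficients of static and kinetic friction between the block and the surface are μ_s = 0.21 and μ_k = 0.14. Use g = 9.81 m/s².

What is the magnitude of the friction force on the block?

f ≈ 90.3 N (down the incline)

Perpendicular to the surface, N = m g cos θ = 93·9.81·cos 45° = 645.1 N.
For equilibrium along the incline the friction force must supply f = m g sin θ − P = 645.1 − 1402 = -756.9 N (positive meaning up-slope).
Maximum static friction available: μ_s N = 0.21 × 645.1 = 135.5 N.
|-756.9| exceeds 135.5 N, so the block slips up-slope; friction is kinetic, f = μ_k N = 0.14×645.1 = 90.3 N.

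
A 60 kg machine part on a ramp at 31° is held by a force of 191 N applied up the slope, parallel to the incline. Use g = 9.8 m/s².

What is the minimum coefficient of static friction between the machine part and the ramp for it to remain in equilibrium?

μ_s,min ≈ 0.222

N = m g cos θ = 504 N.
Friction must make up the shortfall along the incline: f = m g sin θ − P = 302.8 − 191 = 111.8 N.
At the threshold f = μ_s N, so μ_s,min = 111.8/504 = 0.222.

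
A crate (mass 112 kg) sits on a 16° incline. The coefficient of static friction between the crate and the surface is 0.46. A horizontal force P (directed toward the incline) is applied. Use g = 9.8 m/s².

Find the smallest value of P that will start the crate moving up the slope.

At impending motion up the slope, friction acts down-slope at its limit: f = μ_s N.
Perpendicular to the incline: N = m g cos θ + P sin θ.
Along the incline: P cos θ = m g sin θ + μ_s N = m g sin θ + μ_s (m g cos θ + P sin θ).
Solving, P (cos θ − μ_s sin θ) = m g (sin θ + μ_s cos θ), so P = 112×9.8×(sin 16° + 0.46 cos 16°)/(cos 16° − 0.46 sin 16°) = 1100×0.7178/0.8345 = 944 N.

P ≈ 944 N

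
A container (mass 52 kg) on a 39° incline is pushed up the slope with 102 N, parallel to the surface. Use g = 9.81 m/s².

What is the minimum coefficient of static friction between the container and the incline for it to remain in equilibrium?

μ_s,min ≈ 0.552

N = m g cos θ = 396.4 N.
Friction must make up the shortfall along the incline: f = m g sin θ − P = 321 − 102 = 219 N.
At the threshold f = μ_s N, so μ_s,min = 219/396.4 = 0.552.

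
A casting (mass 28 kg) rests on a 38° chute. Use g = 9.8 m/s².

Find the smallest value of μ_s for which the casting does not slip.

μ_s,min ≈ 0.781

At the slip threshold m g sin θ = μ_s m g cos θ, so μ_s,min = tan θ.
μ_s,min = tan 38° = 0.781.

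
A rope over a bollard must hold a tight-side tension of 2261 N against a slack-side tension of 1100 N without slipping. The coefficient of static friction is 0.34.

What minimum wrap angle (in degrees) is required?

T₂/T₁ = e^{μβ} → β = ln(T₂/T₁)/μ.
β = ln(2261/1100)/0.34 = 0.7205/0.34 = 2.119 rad.
In degrees: β = 2.119 × 180/π = 121°.

β_min ≈ 121°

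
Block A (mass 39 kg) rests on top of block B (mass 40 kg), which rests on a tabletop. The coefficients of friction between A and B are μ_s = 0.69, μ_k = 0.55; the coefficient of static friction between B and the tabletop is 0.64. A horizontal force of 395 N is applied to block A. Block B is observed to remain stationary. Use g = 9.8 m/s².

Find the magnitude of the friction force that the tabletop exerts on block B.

The normal force B exerts on A is simply A's weight, N₁ = 382.2 N.
So the A–B interface can sustain at most μ_s N₁ = 263.7 N of static friction.
P = 395 N exceeds that limit, so A slips over B and the interface friction becomes kinetic: f₁ = μ_k N₁ = 0.55×382.2 = 210 N.
B experiences an equal 210 N forward from A (third law). B is in equilibrium, so the floor supplies f₂ = 210 N of static friction (limit μ_s(m_A+m_B)g = 495.5 N, not exceeded).

f ≈ 210 N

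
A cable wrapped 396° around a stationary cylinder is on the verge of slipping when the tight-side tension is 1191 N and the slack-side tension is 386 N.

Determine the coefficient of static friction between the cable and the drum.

μ ≈ 0.163

T₂/T₁ = e^{μβ} → μ = ln(T₂/T₁)/β.
β = 396° = 6.912 rad.
μ = ln(1191/386)/6.912 = ln(3.085)/6.912 = 0.163.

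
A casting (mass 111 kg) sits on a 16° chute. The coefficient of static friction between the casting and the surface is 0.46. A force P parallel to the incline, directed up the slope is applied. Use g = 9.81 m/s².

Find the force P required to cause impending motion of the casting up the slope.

P ≈ 782 N

At impending motion up the slope, friction acts down-slope at its limit: f = μ_s N.
P is parallel to the surface, so N = m g cos θ = 1050 N.
Along the incline: P = m g sin θ + μ_s N = 300 + 0.46×1050 = 782 N.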